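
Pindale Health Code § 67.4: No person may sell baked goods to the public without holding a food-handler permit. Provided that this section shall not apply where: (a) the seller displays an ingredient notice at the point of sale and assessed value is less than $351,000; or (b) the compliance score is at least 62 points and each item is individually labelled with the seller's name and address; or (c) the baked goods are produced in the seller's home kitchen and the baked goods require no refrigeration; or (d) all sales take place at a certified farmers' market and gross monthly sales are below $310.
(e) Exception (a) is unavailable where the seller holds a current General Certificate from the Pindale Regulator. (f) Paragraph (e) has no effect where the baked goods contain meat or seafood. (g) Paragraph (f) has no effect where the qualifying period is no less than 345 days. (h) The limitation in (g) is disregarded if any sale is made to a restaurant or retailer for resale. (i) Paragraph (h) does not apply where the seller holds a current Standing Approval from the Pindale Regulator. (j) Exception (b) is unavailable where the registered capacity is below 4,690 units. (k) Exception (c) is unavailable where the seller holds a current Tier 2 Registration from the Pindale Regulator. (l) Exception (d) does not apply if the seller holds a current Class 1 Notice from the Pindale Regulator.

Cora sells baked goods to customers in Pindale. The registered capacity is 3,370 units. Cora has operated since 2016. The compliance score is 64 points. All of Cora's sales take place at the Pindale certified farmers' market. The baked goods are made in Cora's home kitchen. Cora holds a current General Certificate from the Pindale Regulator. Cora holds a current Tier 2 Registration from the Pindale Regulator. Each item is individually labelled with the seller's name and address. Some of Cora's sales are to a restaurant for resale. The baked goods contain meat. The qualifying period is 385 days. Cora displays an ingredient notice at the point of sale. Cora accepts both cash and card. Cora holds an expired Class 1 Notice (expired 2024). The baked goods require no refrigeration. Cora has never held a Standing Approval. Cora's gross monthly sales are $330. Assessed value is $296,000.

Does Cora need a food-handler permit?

No — exception (a) applies; Cora is not required to hold a food-handler permit.

All of (a)'s requirements are met (an ingredient notice is displayed; assessed value is $296,000, less than the $351,000 limit). Considering the limiting provisions: (e) would limit (a) — a current General Certificate is held — but (f) sets (e) aside: (f) is engaged — the baked goods contain meat. (g) would limit (f) — the qualifying period is 385 days, meeting the 345 days threshold — but (h) sets (g) aside: (h) applies — some sales are to a restaurant for resale. (i), which would lift (h), is not triggered — the Standing Approval is not current. (a) remains available.
All of (b)'s requirements are met (the compliance score is 64 points, meeting the 62 points threshold; items are individually labelled). However, paragraph (j) must be considered: (j) is triggered — the registered capacity is 3,370 units, below the 4,690 units limit. Exception (b) does not apply.
Exception (c) is satisfied on its face — the baked goods are home-kitchen produced; the baked goods are shelf-stable. Turning to paragraph (k): (k) is triggered — a current Tier 2 Registration is held. So (c) is unavailable.
Exception (d) requires that gross monthly sales are below $310; but gross monthly sales are $330, not below $310, so (d) is unavailable.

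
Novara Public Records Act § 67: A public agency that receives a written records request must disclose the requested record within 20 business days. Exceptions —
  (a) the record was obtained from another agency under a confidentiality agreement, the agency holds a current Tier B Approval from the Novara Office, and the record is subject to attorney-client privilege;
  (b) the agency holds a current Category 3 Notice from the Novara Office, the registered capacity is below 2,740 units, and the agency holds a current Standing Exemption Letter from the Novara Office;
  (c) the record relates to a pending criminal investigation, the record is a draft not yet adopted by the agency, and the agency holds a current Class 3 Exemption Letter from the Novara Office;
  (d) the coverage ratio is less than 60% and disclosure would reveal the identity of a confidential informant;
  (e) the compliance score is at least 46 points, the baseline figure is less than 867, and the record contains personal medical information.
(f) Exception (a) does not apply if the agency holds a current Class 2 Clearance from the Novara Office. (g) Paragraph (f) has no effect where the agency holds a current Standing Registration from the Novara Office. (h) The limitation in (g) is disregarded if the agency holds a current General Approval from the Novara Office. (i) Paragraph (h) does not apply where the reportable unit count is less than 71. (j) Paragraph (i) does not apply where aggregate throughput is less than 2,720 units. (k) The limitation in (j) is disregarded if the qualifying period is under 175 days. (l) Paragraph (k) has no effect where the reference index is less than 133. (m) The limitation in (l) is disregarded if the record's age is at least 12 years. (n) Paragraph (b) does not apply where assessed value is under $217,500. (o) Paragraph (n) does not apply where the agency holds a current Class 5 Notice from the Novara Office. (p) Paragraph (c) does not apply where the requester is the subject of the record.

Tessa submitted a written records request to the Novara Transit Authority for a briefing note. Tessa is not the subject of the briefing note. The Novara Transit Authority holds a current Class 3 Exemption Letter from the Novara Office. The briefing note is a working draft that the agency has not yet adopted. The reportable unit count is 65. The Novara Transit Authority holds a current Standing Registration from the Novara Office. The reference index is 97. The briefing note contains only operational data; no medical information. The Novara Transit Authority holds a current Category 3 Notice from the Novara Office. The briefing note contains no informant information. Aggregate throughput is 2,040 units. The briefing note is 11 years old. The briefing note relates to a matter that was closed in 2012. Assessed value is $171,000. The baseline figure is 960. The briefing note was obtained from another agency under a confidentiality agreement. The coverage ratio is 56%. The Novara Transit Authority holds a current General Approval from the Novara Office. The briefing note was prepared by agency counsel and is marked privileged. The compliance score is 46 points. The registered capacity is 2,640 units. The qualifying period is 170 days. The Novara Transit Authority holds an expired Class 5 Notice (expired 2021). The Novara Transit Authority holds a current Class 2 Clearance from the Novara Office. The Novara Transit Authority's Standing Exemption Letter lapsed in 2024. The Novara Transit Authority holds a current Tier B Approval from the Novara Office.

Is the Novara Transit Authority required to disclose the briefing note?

Yes — the Novara Transit Authority must disclose the briefing note.

Exception (a)'s conditions are all satisfied: the briefing note was obtained under a confidentiality agreement; a current Tier B Approval is held; the briefing note is privileged. However, paragraphs (f)–(m) must be considered: (f) operates against (a): a current Class 2 Clearance is held. (g) applies (a current Standing Registration is held), but is itself disapplied by (h): (h) operates against (g): a current General Approval is held. (i) would limit (h) — the reportable unit count is 65, less than the 71 limit — but (j) sets (i) aside: (j) operates against (i): aggregate throughput is 2,040 units, less than the 2,720 units limit. (k) applies (the qualifying period is 170 days, under the 175 days limit), but is overridden by (l): (l) is triggered — the reference index is 97, less than the 133 limit. (m), which would lift (l), is not engaged — the record's age is 11 years, short of 12 years. (a) is therefore removed.
Exception (b) fails — the Standing Exemption Letter is not current.
Exception (c) fails — the briefing note relates to a closed matter.
Exception (d) fails — the briefing note contains no informant information.
Exception (e) fails — the baseline figure is 960, not less than 867.
No exception displaces § 67.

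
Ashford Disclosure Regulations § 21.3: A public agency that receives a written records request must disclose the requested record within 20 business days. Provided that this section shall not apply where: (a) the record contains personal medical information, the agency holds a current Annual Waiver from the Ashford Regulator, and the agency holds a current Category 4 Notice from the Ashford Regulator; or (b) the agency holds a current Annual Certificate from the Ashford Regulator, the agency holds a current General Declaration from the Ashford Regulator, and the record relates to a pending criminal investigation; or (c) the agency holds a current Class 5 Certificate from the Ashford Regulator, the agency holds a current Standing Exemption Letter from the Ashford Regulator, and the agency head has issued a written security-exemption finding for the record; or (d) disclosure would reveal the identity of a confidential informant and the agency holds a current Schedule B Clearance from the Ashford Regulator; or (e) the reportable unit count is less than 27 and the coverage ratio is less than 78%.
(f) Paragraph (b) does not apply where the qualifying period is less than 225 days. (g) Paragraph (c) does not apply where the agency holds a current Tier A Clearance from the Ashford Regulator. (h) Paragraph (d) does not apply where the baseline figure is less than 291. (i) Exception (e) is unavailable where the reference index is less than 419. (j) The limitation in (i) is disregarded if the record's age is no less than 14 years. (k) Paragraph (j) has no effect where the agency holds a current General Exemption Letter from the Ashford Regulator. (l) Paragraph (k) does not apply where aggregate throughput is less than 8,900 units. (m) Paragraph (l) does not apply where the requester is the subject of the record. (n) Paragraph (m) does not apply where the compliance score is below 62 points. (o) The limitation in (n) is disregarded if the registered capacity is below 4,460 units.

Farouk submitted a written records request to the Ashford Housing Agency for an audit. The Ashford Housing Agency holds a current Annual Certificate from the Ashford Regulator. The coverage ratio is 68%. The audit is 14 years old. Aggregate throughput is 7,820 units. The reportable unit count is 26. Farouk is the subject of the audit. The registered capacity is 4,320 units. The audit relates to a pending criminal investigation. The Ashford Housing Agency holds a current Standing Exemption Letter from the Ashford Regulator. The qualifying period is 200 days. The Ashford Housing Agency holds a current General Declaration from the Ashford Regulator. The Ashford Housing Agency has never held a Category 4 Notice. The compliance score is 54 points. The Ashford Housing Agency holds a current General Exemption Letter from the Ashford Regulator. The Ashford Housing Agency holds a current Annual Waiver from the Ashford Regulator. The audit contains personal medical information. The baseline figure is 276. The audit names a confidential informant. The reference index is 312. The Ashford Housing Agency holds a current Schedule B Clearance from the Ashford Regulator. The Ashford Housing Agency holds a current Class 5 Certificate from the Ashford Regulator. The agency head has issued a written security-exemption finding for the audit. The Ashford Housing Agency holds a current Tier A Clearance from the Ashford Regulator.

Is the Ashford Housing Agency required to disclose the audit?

Exception (a) requires that the agency holds a current Category 4 Notice from the Ashford Regulator; but there is no Category 4 Notice in force, so (a) is unavailable.
Exception (b) is satisfied on its face — a current Annual Certificate is held; a current General Declaration is held; the audit relates to a pending investigation. However, paragraph (f) must be considered: (f) operates against (b): the qualifying period is 200 days, less than the 225 days limit. So (b) is unavailable.
Exception (c)'s conditions are all satisfied: a current Class 5 Certificate is held; a current Standing Exemption Letter is held; a written security-exemption finding has been issued. But: (g) operates against (c): a current Tier A Clearance is held. Exception (c) does not apply.
Exception (d): the audit names a confidential informant; a current Schedule B Clearance is held — every condition holds. However, paragraph (h) must be considered: (h) operates — the baseline figure is 276, less than the 291 limit. (d) is therefore removed.
Exception (e) is satisfied on its face — the reportable unit count is 26, less than the 27 limit; the coverage ratio is 68%, less than the 78% limit. Turning to paragraphs (i)–(o): (i) applies — the reference index is 312, less than the 419 limit. (j) would limit (i) — the record's age is 14 years, meeting the 14 years threshold — but (k) sets (j) aside: (k) operates against (j): a current General Exemption Letter is held. (l) is triggered (aggregate throughput is 7,820 units, less than the 8,900 units limit), but is set aside by (m): (m) operates against (l): Farouk is the subject of the audit. (n) operates (the compliance score is 54 points, below the 62 points limit), but is overridden by (o): (o) is engaged — the registered capacity is 4,320 units, below the 4,460 units limit. (e) is therefore removed.
No exception applies. The general rule governs.

Yes — the Ashford Housing Agency must disclose the audit.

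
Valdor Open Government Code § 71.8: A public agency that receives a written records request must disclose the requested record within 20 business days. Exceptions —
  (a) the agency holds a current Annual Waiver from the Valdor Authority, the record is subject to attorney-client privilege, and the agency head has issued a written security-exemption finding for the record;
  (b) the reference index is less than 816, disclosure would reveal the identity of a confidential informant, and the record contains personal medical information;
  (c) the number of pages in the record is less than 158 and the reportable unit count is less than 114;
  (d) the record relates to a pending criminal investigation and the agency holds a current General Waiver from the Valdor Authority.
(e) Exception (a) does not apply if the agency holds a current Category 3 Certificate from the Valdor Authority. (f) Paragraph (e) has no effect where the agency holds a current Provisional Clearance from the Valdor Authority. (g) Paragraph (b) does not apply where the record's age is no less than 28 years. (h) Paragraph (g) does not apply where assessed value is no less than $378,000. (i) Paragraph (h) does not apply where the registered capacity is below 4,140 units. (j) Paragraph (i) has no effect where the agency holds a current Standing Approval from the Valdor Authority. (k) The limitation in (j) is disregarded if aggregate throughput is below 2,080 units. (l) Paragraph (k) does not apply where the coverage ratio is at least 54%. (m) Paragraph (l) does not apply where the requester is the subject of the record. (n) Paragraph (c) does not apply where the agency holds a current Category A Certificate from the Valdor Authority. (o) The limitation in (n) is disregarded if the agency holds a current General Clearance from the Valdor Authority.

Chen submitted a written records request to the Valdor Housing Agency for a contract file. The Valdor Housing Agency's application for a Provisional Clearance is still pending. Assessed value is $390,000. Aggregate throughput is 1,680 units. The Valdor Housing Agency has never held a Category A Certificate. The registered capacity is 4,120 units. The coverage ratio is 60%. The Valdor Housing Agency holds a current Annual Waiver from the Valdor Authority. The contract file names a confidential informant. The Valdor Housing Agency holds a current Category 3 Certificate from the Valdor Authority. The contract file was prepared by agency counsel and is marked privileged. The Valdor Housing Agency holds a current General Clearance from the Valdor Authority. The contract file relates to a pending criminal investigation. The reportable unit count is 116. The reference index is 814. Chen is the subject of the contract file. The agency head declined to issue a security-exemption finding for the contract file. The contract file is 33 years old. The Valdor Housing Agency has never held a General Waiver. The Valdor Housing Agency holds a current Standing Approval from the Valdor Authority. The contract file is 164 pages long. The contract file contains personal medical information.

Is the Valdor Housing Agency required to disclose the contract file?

Exception (a) fails — the agency head declined to issue a security-exemption finding.
All of (b)'s requirements are met (the reference index is 814, less than the 816 limit; the contract file names a confidential informant; the contract file contains personal medical information). However, paragraphs (g)–(m) must be considered: (g) is triggered — the record's age is 33 years, meeting the 28 years threshold. (h) is engaged (assessed value is $390,000, meeting the $378,000 threshold), but is displaced by (i): (i) operates against (h): the registered capacity is 4,120 units, below the 4,140 units limit. (j) applies (a current Standing Approval is held), but is set aside by (k): (k) applies — aggregate throughput is 1,680 units, below the 2,080 units limit. (l) is triggered (the coverage ratio is 60%, meeting the 54% threshold), but yields to (m): (m) operates against (l): Chen is the subject of the contract file. Exception (b) does not apply.
Exception (c) fails — the number of pages in the record is 164, not less than 158.
Exception (d) fails — the General Waiver is not current.
No exception is made out. the Valdor Housing Agency falls within the general rule.

Yes — the Valdor Housing Agency must disclose the contract file.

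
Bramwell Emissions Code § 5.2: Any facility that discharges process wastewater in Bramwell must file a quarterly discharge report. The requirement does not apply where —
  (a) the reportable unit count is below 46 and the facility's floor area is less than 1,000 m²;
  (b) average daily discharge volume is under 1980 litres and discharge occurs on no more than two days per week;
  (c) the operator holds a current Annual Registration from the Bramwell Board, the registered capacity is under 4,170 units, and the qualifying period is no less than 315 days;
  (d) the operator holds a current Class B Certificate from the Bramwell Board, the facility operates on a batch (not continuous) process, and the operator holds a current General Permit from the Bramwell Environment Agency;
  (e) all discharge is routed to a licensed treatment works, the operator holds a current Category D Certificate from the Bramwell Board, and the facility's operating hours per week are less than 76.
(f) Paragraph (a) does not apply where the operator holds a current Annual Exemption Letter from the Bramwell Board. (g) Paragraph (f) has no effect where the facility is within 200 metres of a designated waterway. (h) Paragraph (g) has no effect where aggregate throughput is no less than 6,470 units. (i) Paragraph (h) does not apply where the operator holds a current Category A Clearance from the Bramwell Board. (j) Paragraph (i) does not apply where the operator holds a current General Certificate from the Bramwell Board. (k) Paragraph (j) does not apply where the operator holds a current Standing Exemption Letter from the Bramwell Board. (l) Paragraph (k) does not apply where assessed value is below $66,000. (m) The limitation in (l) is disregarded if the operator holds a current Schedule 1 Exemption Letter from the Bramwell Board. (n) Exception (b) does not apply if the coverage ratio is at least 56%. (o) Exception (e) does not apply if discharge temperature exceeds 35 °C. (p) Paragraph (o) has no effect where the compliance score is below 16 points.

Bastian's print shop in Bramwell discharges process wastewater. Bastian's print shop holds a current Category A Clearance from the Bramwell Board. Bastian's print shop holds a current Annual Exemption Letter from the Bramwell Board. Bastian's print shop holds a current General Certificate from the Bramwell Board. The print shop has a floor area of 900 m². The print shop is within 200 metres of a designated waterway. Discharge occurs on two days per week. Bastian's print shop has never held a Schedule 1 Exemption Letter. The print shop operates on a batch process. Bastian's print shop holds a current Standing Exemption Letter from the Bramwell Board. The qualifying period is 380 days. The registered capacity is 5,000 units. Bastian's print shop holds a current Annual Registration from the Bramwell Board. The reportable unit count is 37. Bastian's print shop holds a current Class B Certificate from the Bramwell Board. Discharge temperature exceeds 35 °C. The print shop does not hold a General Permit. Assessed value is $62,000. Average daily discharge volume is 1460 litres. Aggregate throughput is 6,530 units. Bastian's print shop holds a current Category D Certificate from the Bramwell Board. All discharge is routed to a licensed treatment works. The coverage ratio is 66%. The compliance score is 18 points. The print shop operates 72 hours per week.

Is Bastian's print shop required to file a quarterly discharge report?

Yes — Bastian's print shop must file a quarterly discharge report.

Exception (a)'s conditions are all satisfied: the reportable unit count is 37, below the 46 limit; the facility's floor area is 900 m², less than the 1,000 m² limit. However, paragraphs (f)–(m) must be considered: (f) operates — a current Annual Exemption Letter is held. (g) would limit (f) — the print shop is within 200 m of a designated waterway — but (h) sets (g) aside: (h) is engaged — aggregate throughput is 6,530 units, meeting the 6,470 units threshold. (i) would limit (h) — a current Category A Clearance is held — but (j) sets (i) aside: (j) operates against (i): a current General Certificate is held. (k) applies (a current Standing Exemption Letter is held), but yields to (l): (l) applies — assessed value is $62,000, below the $66,000 limit. (m) is not engaged (the Schedule 1 Exemption Letter is not current), so (l) stands. So (a) is unavailable.
Exception (b): average daily discharge volume is 1460 litres, under the 1980 litres limit; discharge occurs on no more than two days per week — every condition holds. But: (n) operates against (b): the coverage ratio is 66%, meeting the 56% threshold. Exception (b) does not apply.
Exception (c) requires that the registered capacity is under 4,170 units; but the registered capacity is 5,000 units, not under 4,170 units, so (c) is unavailable.
Exception (d) requires that the operator holds a current General Permit from the Bramwell Environment Agency; but no General Permit is held, so (d) is unavailable.
Exception (e)'s conditions are all satisfied: discharge is routed to a licensed treatment works; a current Category D Certificate is held; the facility's operating hours per week are 72, less than the 76 limit. However, paragraphs (o)–(p) must be considered: (o) applies — discharge temperature exceeds 35 °C. (p) is not engaged (the compliance score is 18 points, not below 16 points), so (o) stands. So (e) is unavailable.
No exception applies. The general rule governs.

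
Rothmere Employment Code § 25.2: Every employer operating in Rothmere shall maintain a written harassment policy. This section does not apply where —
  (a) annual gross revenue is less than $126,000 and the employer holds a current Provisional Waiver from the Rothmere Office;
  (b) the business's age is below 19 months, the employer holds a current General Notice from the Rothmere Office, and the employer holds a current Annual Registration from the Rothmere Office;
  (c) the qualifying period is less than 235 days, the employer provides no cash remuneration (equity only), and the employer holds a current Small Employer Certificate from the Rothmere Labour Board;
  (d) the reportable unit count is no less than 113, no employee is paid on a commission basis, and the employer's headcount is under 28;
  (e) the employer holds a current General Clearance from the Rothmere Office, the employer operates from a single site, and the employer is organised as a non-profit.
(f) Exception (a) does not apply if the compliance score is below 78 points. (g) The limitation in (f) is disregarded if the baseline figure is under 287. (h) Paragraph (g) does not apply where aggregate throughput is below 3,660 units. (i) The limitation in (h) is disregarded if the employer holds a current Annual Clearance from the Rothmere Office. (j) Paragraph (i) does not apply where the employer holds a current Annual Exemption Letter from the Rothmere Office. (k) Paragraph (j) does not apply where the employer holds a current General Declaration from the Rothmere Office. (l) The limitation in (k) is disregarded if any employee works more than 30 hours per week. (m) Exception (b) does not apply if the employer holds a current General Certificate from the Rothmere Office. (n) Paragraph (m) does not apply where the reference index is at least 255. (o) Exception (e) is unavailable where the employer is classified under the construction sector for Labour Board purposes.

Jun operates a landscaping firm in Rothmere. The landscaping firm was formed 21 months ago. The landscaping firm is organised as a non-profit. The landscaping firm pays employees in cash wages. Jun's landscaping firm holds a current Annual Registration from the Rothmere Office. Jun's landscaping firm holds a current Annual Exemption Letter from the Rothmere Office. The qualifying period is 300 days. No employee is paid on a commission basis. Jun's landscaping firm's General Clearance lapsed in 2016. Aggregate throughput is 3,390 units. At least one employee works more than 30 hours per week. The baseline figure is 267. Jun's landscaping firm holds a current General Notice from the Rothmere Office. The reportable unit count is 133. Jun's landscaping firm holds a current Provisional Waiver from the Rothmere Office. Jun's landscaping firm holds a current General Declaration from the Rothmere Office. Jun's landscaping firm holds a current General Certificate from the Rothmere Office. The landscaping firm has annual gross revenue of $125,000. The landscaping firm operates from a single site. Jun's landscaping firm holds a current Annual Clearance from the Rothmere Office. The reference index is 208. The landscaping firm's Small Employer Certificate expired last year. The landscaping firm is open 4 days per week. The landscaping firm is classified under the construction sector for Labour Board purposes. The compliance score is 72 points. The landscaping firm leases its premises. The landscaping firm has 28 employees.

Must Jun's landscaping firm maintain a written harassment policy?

Exception (a)'s conditions are all satisfied: annual gross revenue is $125,000, less than the $126,000 limit; a current Provisional Waiver is held. Turning to paragraphs (f)–(l): (f) is engaged — the compliance score is 72 points, below the 78 points limit. (g) operates (the baseline figure is 267, under the 287 limit), but is itself disapplied by (h): (h) operates — aggregate throughput is 3,390 units, below the 3,660 units limit. (i) is engaged (a current Annual Clearance is held), but is set aside by (j): (j) operates against (i): a current Annual Exemption Letter is held. (k) would limit (j) — a current General Declaration is held — but (l) sets (k) aside: (l) is engaged — at least one employee exceeds 30 hours/week. Exception (a) does not apply.
Exception (b) requires that the business's age is below 19 months; but the business's age is 21 months, not below 19 months, so (b) is unavailable.
Exception (c) requires that the qualifying period is less than 235 days; but the qualifying period is 300 days, not less than 235 days, so (c) is unavailable.
Exception (d) does not apply: the employer's headcount is 28, not under 28.
Exception (e) does not apply: the General Clearance is not current.
No exception applies. The general rule governs.

Yes — Jun's landscaping firm must maintain a written harassment policy.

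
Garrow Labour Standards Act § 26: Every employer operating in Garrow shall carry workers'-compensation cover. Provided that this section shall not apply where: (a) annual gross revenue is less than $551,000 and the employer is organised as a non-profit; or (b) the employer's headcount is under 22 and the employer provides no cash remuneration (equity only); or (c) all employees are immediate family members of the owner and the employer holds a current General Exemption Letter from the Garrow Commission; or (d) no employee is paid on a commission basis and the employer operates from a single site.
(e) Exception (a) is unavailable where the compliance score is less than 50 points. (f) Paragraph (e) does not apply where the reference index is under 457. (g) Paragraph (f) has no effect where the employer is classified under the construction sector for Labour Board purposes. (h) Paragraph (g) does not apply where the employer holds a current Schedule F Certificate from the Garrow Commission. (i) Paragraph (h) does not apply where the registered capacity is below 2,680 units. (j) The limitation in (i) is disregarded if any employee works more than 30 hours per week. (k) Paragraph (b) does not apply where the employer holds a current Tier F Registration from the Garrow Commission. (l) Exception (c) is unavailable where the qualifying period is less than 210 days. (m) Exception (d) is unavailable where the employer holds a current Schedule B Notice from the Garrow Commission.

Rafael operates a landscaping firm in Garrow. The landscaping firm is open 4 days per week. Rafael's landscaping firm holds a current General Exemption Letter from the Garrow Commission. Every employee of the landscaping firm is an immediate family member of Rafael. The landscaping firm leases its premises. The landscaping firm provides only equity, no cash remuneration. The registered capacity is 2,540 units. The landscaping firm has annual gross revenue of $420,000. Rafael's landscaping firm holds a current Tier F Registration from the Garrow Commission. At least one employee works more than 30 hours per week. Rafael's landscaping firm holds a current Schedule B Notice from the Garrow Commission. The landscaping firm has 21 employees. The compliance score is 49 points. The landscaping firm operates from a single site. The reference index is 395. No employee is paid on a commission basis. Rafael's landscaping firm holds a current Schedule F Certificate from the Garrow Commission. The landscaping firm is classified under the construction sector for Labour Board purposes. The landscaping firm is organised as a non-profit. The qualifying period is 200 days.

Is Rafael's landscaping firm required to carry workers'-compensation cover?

No — exception (a) applies; Rafael's landscaping firm is not required to carry workers'-compensation cover.

Exception (a)'s conditions are all satisfied: annual gross revenue is $420,000, less than the $551,000 limit; the employer is a non-profit. Applying paragraphs (e)–(j): (e) applies (the compliance score is 49 points, less than the 50 points limit), but is set aside by (f): (f) operates against (e): the reference index is 395, under the 457 limit. (g) would limit (f) — the landscaping firm is classified under the construction sector — but (h) sets (g) aside: (h) operates against (g): a current Schedule F Certificate is held. (i) would limit (h) — the registered capacity is 2,540 units, below the 2,680 units limit — but (j) sets (i) aside: (j) applies — at least one employee exceeds 30 hours/week. So (a) applies.
Exception (b): the employer's headcount is 21, under the 22 limit; remuneration is equity-only — every condition holds. But applying paragraph (k): (k) operates against (b): a current Tier F Registration is held. Exception (b) does not apply.
Exception (c): every employee is an immediate family member; a current General Exemption Letter is held — every condition holds. But applying paragraph (l): (l) operates against (c): the qualifying period is 200 days, less than the 210 days limit. (c) is therefore removed.
Exception (d) is satisfied on its face — no employee is paid on commission; the employer operates from a single site. However, paragraph (m) must be considered: (m) operates against (d): a current Schedule B Notice is held. So (d) is unavailable.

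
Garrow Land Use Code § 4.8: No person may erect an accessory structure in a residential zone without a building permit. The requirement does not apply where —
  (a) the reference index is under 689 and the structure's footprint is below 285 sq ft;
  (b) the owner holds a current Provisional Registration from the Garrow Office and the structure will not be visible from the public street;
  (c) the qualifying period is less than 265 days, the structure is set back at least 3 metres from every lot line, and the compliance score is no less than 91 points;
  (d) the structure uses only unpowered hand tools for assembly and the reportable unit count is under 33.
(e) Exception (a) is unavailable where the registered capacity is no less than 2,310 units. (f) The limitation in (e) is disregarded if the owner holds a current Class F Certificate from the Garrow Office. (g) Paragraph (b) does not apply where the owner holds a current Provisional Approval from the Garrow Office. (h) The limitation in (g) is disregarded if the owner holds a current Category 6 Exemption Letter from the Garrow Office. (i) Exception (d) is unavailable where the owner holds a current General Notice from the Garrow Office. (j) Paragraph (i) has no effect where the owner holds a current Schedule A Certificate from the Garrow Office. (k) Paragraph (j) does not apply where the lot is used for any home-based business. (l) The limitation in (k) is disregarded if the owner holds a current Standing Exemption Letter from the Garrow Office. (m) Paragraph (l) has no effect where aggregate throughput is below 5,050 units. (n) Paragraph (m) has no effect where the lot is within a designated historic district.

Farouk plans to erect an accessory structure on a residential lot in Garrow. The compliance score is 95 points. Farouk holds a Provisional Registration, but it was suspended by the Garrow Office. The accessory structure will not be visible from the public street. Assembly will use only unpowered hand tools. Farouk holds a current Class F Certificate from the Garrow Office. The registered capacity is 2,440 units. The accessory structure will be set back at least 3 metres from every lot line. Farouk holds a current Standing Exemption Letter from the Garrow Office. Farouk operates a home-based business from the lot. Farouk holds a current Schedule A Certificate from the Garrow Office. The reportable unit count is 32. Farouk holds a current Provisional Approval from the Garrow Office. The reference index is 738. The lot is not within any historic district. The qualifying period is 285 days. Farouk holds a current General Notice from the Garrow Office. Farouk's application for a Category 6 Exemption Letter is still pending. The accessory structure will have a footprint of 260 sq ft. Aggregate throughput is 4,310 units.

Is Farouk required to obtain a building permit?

Yes — Farouk must obtain a building permit.

Exception (a) fails — the reference index is 738, not under 689.
Exception (b) does not apply: no current Provisional Registration is held.
Exception (c) fails — the qualifying period is 285 days, not less than 265 days.
Exception (d): assembly uses only hand tools; the reportable unit count is 32, under the 33 limit — every condition holds. However, paragraphs (i)–(n) must be considered: (i) is engaged — a current General Notice is held. (j) would limit (i) — a current Schedule A Certificate is held — but (k) sets (j) aside: (k) operates against (j): a home-based business operates on the lot. (l) applies (a current Standing Exemption Letter is held), but is set aside by (m): (m) operates — aggregate throughput is 4,310 units, below the 5,050 units limit. (n), which would lift (m), is not triggered — the lot is not in a historic district. (d) is therefore removed.
No exception is made out. Farouk falls within the general rule.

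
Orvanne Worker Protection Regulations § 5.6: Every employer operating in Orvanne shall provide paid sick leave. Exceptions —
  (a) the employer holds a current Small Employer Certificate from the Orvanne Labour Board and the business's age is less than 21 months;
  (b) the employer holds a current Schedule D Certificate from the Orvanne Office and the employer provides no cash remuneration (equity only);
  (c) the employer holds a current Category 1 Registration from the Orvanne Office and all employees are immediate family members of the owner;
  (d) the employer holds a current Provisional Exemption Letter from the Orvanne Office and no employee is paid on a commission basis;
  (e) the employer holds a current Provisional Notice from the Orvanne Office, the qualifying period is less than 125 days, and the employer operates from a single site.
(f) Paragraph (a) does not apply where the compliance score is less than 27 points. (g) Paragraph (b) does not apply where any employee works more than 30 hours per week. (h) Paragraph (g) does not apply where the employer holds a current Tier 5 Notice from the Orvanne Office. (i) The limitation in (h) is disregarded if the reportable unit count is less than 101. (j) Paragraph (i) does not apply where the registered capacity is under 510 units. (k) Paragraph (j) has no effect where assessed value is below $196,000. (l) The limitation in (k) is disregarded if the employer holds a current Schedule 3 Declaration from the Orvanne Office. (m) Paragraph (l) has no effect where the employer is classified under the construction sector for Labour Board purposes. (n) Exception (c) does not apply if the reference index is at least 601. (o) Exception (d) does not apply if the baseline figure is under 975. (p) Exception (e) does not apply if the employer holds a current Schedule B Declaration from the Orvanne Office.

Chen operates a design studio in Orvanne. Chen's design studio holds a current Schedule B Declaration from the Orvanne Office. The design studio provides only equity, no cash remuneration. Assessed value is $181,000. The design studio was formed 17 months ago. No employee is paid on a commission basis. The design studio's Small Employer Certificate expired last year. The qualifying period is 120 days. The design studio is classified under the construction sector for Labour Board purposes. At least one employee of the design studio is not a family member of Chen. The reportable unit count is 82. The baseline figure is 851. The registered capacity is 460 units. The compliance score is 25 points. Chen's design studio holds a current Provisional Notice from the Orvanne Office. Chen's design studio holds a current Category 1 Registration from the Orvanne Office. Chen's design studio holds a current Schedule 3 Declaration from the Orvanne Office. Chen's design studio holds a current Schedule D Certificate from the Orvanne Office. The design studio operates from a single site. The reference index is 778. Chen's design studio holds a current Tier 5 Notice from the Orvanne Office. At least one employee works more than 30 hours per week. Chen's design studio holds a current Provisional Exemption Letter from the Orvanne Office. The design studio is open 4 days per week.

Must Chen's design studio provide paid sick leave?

Yes — Chen's design studio must provide paid sick leave.

Exception (a) fails — the Small Employer Certificate has expired.
Exception (b)'s conditions are all satisfied: a current Schedule D Certificate is held; remuneration is equity-only. However, paragraphs (g)–(m) must be considered: (g) is triggered — at least one employee exceeds 30 hours/week. (h) operates (a current Tier 5 Notice is held), but is itself disapplied by (i): (i) operates — the reportable unit count is 82, less than the 101 limit. (j) operates (the registered capacity is 460 units, under the 510 units limit), but is set aside by (k): (k) operates against (j): assessed value is $181,000, below the $196,000 limit. (l) is triggered (a current Schedule 3 Declaration is held), but yields to (m): (m) operates — the design studio is classified under the construction sector. So (b) is unavailable.
Exception (c) fails — at least one employee is not a family member.
Exception (d): a current Provisional Exemption Letter is held; no employee is paid on commission — every condition holds. But applying paragraph (o): (o) operates against (d): the baseline figure is 851, under the 975 limit. So (d) is unavailable.
All of (e)'s requirements are met (a current Provisional Notice is held; the qualifying period is 120 days, less than the 125 days limit; the employer operates from a single site). However, paragraph (p) must be considered: (p) is triggered — a current Schedule B Declaration is held. (e) is therefore removed.
Every exception is unavailable, so the rule governs.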